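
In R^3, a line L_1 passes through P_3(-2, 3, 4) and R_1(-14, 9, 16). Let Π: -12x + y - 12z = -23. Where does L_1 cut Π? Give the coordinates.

(2, 1, 0)

A direction vector for L_1 is R_1 − P_3 = (-12, 6, 12).
Substitute r = (-2, 3, 4) + t(-12, 6, 12) into the plane: -21 + 6t = -23, so t = -1/3.
Intersection: (-2, 3, 4) + (-1/3)·(-12, 6, 12) = (2, 1, 0).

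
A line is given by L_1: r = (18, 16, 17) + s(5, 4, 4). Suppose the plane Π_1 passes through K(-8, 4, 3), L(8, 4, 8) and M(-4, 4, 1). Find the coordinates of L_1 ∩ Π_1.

KL = (16, 0, 5), KM = (4, 0, -2); a normal to Π_1 is KL × KM = (0, 52, 0).
Using K: Π_1 has equation 52y = 208.
Substitute r = (18, 16, 17) + t(5, 4, 4) into the plane: 832 + 208t = 208, so t = -3.
Intersection: (18, 16, 17) + (-3)·(5, 4, 4) = (3, 4, 5).

(3, 4, 5)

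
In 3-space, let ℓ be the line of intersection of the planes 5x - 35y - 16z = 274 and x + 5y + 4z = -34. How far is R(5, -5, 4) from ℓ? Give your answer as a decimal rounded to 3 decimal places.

Direction of ℓ: (5, -35, -16) × (1, 5, 4) = (-60, -36, 60).
A point on ℓ: solving the two plane equations with x = 2 gives (2, -8, 1).
Taking (2, -8, 1) on ℓ with direction v = (-60, -36, 60): w = R − (2, -8, 1) = (3, 3, 3), and w × v = (288, -360, 72).
Distance = |w × v| / |v| = √217728 / √8496 ≈ 5.062.

5.062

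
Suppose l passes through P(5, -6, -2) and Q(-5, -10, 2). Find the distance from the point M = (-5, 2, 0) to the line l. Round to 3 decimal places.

11.146

A direction vector for l is Q − P = (-10, -4, 4).
Taking (5, -6, -2) on l with direction v = (-10, -4, 4): w = M − (5, -6, -2) = (-10, 8, 2), and w × v = (40, 20, 120).
Distance = |w × v| / |v| = √16400 / √132 ≈ 11.146.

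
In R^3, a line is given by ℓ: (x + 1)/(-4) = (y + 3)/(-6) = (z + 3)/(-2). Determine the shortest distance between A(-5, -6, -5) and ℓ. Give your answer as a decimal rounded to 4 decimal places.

ℓ has direction (-4, -6, -2) through (-1, -3, -3).
Taking (-1, -3, -3) on ℓ with direction v = (-4, -6, -2): w = A − (-1, -3, -3) = (-4, -3, -2), and w × v = (-6, 0, 12).
Distance = |w × v| / |v| = √180 / √56 ≈ 1.7928.

1.7928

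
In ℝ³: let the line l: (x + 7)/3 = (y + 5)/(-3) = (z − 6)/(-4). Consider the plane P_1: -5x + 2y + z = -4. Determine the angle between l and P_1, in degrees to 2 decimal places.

51.52

l has direction (3, -3, -4) through (-7, -5, 6).
sin θ = |n·v| / (|n||v|) = |-25| / (√30 · √34) = 0.78278.
θ ≈ 51.52°.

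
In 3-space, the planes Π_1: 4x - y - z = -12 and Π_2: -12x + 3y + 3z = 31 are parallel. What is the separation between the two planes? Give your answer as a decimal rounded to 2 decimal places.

0.39

Rescale Π_2 by 1/(-3): 4x - y - z = -31/3. Then distance = |-12 − (-31/3)| / √18 ≈ 0.39.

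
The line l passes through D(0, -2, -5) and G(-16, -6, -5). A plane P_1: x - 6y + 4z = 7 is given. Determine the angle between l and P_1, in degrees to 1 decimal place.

3.8

A direction vector for l is G − D = (-16, -4, 0).
sin θ = |n·v| / (|n||v|) = |8| / (√53 · √272) = 0.06663.
θ ≈ 3.8°.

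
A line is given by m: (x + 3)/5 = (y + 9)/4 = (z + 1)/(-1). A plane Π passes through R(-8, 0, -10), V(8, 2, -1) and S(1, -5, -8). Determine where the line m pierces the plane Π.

m has direction (5, 4, -1) through (-3, -9, -1).
RV = (16, 2, 9), RS = (9, -5, 2); a normal to Π is RV × RS = (49, 49, -98).
Using R: Π has equation 49x + 49y - 98z = 588.
Substitute r = (-3, -9, -1) + t(5, 4, -1) into the plane: -490 + 539t = 588, so t = 2.
Intersection: (-3, -9, -1) + 2·(5, 4, -1) = (7, -1, -3).

(7, -1, -3)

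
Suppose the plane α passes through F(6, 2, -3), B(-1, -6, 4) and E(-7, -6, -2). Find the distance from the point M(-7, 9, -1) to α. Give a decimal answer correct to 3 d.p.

FB = (-7, -8, 7), FE = (-13, -8, 1); a normal to α is FB × FE = (48, -84, -48).
Using F: α has equation 48x - 84y - 48z = 264.
n·M − d = (48)·(-7) + (-84)·(9) + (-48)·(-1) − 264 = -1308; |n| = √11664.
Distance = |-1308| / √11664 = 1308/√11664 ≈ 12.111.

12.111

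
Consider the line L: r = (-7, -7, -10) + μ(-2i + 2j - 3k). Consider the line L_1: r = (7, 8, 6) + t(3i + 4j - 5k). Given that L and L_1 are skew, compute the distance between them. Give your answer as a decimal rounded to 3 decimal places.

Common perpendicular direction n = (-2, 2, -3) × (3, 4, -5) = (2, -19, -14).
With w = (7, 8, 6) − (-7, -7, -10) = (14, 15, 16), w · n = -481.
Distance = |w · n| / |n| = |-481| / √561 ≈ 20.308.

20.308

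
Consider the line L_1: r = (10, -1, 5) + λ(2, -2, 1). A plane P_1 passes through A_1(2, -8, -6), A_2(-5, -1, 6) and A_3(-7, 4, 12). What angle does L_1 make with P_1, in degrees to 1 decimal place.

A_1A_2 = (-7, 7, 12), A_1A_3 = (-9, 12, 18); a normal to P_1 is A_1A_2 × A_1A_3 = (-18, 18, -21).
Using A_1: P_1 has equation -18x + 18y - 21z = -54.
sin θ = |n·v| / (|n||v|) = |-93| / (√1089 · √9) = 0.93939.
θ ≈ 70.0°.

70.0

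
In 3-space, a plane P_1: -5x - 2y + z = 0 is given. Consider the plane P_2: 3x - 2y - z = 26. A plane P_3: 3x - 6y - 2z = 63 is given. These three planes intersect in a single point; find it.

Solving the 3×3 linear system -5x - 2y + z = 0, 3x - 2y - z = 26, 3x - 6y - 2z = 63 (e.g. by elimination or Cramer's rule, determinant = -8) gives (1, -7, -9).

(1, -7, -9)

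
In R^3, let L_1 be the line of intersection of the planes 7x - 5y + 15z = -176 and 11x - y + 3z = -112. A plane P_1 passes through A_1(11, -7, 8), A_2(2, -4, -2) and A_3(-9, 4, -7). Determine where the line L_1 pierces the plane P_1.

(-8, 3, -7)

Direction of L_1: (7, -5, 15) × (11, -1, 3) = (0, 144, 48).
A point on L_1: solving the two plane equations with y = -9 gives (-8, -9, -11).
A_1A_2 = (-9, 3, -10), A_1A_3 = (-20, 11, -15); a normal to P_1 is A_1A_2 × A_1A_3 = (65, 65, -39).
Using A_1: P_1 has equation 65x + 65y - 39z = -52.
Substitute r = (-8, -9, -11) + t(0, 144, 48) into the plane: -676 + 7488t = -52, so t = 1/12.
Intersection: (-8, -9, -11) + (1/12)·(0, 144, 48) = (-8, 3, -7).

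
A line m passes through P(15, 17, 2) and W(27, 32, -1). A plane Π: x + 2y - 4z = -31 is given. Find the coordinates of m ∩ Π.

(-1, -3, 6)

A direction vector for m is W − P = (12, 15, -3).
Substitute r = (15, 17, 2) + t(12, 15, -3) into the plane: 41 + 54t = -31, so t = -4/3.
Intersection: (15, 17, 2) + (-4/3)·(12, 15, -3) = (-1, -3, 6).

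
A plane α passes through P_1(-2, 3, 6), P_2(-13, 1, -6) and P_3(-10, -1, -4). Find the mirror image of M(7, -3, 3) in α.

(-1, -7, 11)

P_1P_2 = (-11, -2, -12), P_1P_3 = (-8, -4, -10); a normal to α is P_1P_2 × P_1P_3 = (-28, -14, 28).
Using P_1: α has equation -28x - 14y + 28z = 182.
λ = (n·M − d)/|n|² = (-70 − 182)/1764 = -1/7.
Reflection = M − 2λn = (7, -3, 3) − (-2/7)·(-28, -14, 28) = (-1, -7, 11).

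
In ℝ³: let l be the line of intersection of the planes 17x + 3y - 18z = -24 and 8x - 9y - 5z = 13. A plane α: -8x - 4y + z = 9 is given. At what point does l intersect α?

(0, -2, 1)

Direction of l: (17, 3, -18) × (8, -9, -5) = (-177, -59, -177).
A point on l: solving the two plane equations with x = 3 gives (3, -1, 4).
Substitute r = (3, -1, 4) + t(-177, -59, -177) into the plane: -16 + 1475t = 9, so t = 1/59.
Intersection: (3, -1, 4) + (1/59)·(-177, -59, -177) = (0, -2, 1).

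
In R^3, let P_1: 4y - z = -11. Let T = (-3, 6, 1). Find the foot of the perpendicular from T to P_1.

(-3, -2, 3)

Foot = T − λn with λ = (n·T − d)/|n|² = (23 − (-11))/17 = 2.
Foot = (-3, 6, 1) − 2·(0, 4, -1) = (-3, -2, 3).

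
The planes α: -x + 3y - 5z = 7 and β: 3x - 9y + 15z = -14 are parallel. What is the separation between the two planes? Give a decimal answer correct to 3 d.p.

0.394

Rescale β by 1/(-3): -x + 3y - 5z = 14/3. Then distance = |7 − (14/3)| / √35 ≈ 0.394.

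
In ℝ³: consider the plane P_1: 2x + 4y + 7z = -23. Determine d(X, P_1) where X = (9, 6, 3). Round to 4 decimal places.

10.3532

n·X − d = (2)·(9) + (4)·(6) + (7)·(3) − (-23) = 86; |n| = √69.
Distance = |86| / √69 = 86/√69 ≈ 10.3532.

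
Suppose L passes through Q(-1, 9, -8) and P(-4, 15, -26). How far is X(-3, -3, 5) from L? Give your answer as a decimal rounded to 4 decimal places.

8.5497

A direction vector for L is P − Q = (-3, 6, -18).
Taking (-1, 9, -8) on L with direction v = (-3, 6, -18): w = X − (-1, 9, -8) = (-2, -12, 13), and w × v = (138, -75, -48).
Distance = |w × v| / |v| = √26973 / √369 ≈ 8.5497.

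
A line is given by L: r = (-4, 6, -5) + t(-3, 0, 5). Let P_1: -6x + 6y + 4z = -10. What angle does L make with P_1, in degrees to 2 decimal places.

sin θ = |n·v| / (|n||v|) = |38| / (√88 · √34) = 0.69471.
θ ≈ 44.00°.

44.00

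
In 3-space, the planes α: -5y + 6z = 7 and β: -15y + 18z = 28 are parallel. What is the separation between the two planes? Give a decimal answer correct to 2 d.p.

Rescale β by 1/3: -5y + 6z = 28/3. Then distance = |7 − (28/3)| / √61 ≈ 0.30.

0.30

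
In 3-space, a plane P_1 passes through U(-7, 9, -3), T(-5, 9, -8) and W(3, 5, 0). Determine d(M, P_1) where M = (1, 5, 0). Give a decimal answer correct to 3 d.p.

UT = (2, 0, -5), UW = (10, -4, 3); a normal to P_1 is UT × UW = (-20, -56, -8).
Using U: P_1 has equation -20x - 56y - 8z = -340.
n·M − d = (-20)·(1) + (-56)·(5) + (-8)·(0) − (-340) = 40; |n| = √3600.
Distance = |40| / √3600 = 40/√3600 ≈ 0.667.

0.667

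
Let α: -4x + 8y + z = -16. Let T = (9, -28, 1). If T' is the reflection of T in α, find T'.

(-15, 20, 7)

λ = (n·T − d)/|n|² = (-259 − (-16))/81 = -3.
Reflection = T − 2λn = (9, -28, 1) − (-6)·(-4, 8, 1) = (-15, 20, 7).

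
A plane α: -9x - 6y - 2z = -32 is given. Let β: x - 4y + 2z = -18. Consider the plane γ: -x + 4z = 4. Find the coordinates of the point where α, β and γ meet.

Solving the 3×3 linear system -9x - 6y - 2z = -32, x - 4y + 2z = -18, -x + 4z = 4 (e.g. by elimination or Cramer's rule, determinant = 188) gives (0, 5, 1).

(0, 5, 1)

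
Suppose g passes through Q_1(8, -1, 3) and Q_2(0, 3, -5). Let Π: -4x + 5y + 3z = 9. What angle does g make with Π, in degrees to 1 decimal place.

19.3

A direction vector for g is Q_2 − Q_1 = (-8, 4, -8).
sin θ = |n·v| / (|n||v|) = |28| / (√50 · √144) = 0.32998.
θ ≈ 19.3°.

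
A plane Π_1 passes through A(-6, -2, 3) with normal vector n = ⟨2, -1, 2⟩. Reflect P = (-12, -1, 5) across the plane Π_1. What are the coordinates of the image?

(-8, -3, 9)

Π_1: n·r = n·A gives 2x - y + 2z = -4.
λ = (n·P − d)/|n|² = (-13 − (-4))/9 = -1.
Reflection = P − 2λn = (-12, -1, 5) − (-2)·(2, -1, 2) = (-8, -3, 9).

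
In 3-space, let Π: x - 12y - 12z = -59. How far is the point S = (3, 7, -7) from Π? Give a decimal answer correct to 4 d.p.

n·S − d = (1)·(3) + (-12)·(7) + (-12)·(-7) − (-59) = 62; |n| = √289.
Distance = |62| / √289 = 62/√289 ≈ 3.6471.

3.6471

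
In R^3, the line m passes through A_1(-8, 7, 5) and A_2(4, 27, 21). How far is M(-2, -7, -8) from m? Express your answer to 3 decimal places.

13.590

A direction vector for m is A_2 − A_1 = (12, 20, 16).
Taking (-8, 7, 5) on m with direction v = (12, 20, 16): w = M − (-8, 7, 5) = (6, -14, -13), and w × v = (36, -252, 288).
Distance = |w × v| / |v| = √147744 / √800 ≈ 13.590.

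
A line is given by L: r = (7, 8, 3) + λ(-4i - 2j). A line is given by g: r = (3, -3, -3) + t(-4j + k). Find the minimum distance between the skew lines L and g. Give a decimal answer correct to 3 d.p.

Common perpendicular direction n = (-4, -2, 0) × (0, -4, 1) = (-2, 4, 16).
With w = (3, -3, -3) − (7, 8, 3) = (-4, -11, -6), w · n = -132.
Distance = |w · n| / |n| = |-132| / √276 ≈ 7.945.

7.945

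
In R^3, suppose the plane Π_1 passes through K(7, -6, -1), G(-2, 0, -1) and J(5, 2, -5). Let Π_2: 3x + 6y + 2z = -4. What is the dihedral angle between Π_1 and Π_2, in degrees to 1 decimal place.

38.0

KG = (-9, 6, 0), KJ = (-2, 8, -4); a normal to Π_1 is KG × KJ = (-24, -36, -60).
Using K: Π_1 has equation -24x - 36y - 60z = 108.
cos θ = |n₁·n₂| / (|n₁||n₂|) = |-408| / (√5472 · √49).
θ = arccos(0.78793) ≈ 38.0°.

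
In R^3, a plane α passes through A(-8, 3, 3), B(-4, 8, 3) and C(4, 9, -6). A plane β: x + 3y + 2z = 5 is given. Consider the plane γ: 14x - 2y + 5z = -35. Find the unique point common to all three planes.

AB = (4, 5, 0), AC = (12, 6, -9); a normal to α is AB × AC = (-45, 36, -36).
Using A: α has equation -45x + 36y - 36z = 360.
Solving the 3×3 linear system -45x + 36y - 36z = 360, x + 3y + 2z = 5, 14x - 2y + 5z = -35 (e.g. by elimination or Cramer's rule, determinant = 1557) gives (0, 5, -5).

(0, 5, -5)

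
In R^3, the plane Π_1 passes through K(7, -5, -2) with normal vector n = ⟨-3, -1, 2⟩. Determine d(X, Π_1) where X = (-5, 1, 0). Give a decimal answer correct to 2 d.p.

9.09

Π_1: n·r = n·K gives -3x - y + 2z = -20.
n·X − d = (-3)·(-5) + (-1)·(1) + (2)·(0) − (-20) = 34; |n| = √14.
Distance = |34| / √14 = 34/√14 ≈ 9.09.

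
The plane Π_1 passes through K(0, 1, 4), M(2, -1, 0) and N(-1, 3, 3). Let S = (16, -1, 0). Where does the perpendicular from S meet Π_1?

KM = (2, -2, -4), KN = (-1, 2, -1); a normal to Π_1 is KM × KN = (10, 6, 2).
Using K: Π_1 has equation 10x + 6y + 2z = 14.
Foot = S − λn with λ = (n·S − d)/|n|² = (154 − 14)/140 = 1.
Foot = (16, -1, 0) − 1·(10, 6, 2) = (6, -7, -2).

(6, -7, -2)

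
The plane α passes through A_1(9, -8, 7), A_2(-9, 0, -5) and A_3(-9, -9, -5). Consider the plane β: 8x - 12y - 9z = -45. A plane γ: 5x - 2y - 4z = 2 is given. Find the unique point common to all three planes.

A_1A_2 = (-18, 8, -12), A_1A_3 = (-18, -1, -12); a normal to α is A_1A_2 × A_1A_3 = (-108, 0, 162).
Using A_1: α has equation -108x + 162z = 162.
Solving the 3×3 linear system -108x + 162z = 162, 8x - 12y - 9z = -45, 5x - 2y - 4z = 2 (e.g. by elimination or Cramer's rule, determinant = 3888) gives (6, 4, 5).

(6, 4, 5)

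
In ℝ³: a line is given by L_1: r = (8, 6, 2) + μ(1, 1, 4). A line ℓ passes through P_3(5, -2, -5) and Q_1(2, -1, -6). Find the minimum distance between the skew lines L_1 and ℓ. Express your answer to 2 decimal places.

5.89

A direction vector for ℓ is Q_1 − P_3 = (-3, 1, -1).
Common perpendicular direction n = (1, 1, 4) × (-3, 1, -1) = (-5, -11, 4).
With w = (5, -2, -5) − (8, 6, 2) = (-3, -8, -7), w · n = 75.
Distance = |w · n| / |n| = |75| / √162 ≈ 5.89.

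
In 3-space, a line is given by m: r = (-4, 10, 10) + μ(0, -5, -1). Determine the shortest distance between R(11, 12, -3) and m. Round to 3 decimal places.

Taking (-4, 10, 10) on m with direction v = (0, -5, -1): w = R − (-4, 10, 10) = (15, 2, -13), and w × v = (-67, 15, -75).
Distance = |w × v| / |v| = √10339 / √26 ≈ 19.941.

19.941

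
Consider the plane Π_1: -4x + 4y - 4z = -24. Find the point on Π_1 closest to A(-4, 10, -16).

(8, -2, -4)

Foot = A − λn with λ = (n·A − d)/|n|² = (120 − (-24))/48 = 3.
Foot = (-4, 10, -16) − 3·(-4, 4, -4) = (8, -2, -4).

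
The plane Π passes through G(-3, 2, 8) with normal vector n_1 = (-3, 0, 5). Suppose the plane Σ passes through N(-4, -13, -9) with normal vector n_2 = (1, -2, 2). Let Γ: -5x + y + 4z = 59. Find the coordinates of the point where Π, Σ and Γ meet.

(-8, -1, 5)

Π: n_1·r = n_1·G gives -3x + 5z = 49.
Σ: n_2·r = n_2·N gives x - 2y + 2z = 4.
Solving the 3×3 linear system -3x + 5z = 49, x - 2y + 2z = 4, -5x + y + 4z = 59 (e.g. by elimination or Cramer's rule, determinant = -15) gives (-8, -1, 5).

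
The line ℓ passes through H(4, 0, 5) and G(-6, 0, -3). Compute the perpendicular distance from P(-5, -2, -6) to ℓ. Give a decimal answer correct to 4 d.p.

A direction vector for ℓ is G − H = (-10, 0, -8).
Taking (4, 0, 5) on ℓ with direction v = (-10, 0, -8): w = P − (4, 0, 5) = (-9, -2, -11), and w × v = (16, 38, -20).
Distance = |w × v| / |v| = √2100 / √164 ≈ 3.5784.

3.5784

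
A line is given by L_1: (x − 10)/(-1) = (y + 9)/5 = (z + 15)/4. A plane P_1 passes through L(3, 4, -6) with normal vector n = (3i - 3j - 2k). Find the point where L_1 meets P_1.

L_1 has direction (-1, 5, 4) through (10, -9, -15).
P_1: n·r = n·L gives 3x - 3y - 2z = 9.
Substitute r = (10, -9, -15) + t(-1, 5, 4) into the plane: 87 + (-26)t = 9, so t = 3.
Intersection: (10, -9, -15) + 3·(-1, 5, 4) = (7, 6, -3).

(7, 6, -3)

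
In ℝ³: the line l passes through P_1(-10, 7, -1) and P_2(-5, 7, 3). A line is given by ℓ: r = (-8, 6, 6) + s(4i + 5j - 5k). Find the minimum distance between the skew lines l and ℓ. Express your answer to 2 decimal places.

1.81

A direction vector for l is P_2 − P_1 = (5, 0, 4).
Common perpendicular direction n = (5, 0, 4) × (4, 5, -5) = (-20, 41, 25).
With w = (-8, 6, 6) − (-10, 7, -1) = (2, -1, 7), w · n = 94.
Distance = |w · n| / |n| = |94| / √2706 ≈ 1.81.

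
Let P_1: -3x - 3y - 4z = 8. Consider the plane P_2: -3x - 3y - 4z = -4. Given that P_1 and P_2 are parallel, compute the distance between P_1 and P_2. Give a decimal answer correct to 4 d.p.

2.0580

Same normal n = (-3, -3, -4) with |n| = √34; distance = |8 − (-4)| / |n| = 12/√34 ≈ 2.0580.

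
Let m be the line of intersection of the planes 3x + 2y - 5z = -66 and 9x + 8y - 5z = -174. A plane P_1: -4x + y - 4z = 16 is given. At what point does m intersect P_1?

Direction of m: (3, 2, -5) × (9, 8, -5) = (30, -30, 6).
A point on m: solving the two plane equations with x = 0 gives (0, -18, 6).
Substitute r = (0, -18, 6) + t(30, -30, 6) into the plane: -42 + (-174)t = 16, so t = -1/3.
Intersection: (0, -18, 6) + (-1/3)·(30, -30, 6) = (-10, -8, 4).

(-10, -8, 4)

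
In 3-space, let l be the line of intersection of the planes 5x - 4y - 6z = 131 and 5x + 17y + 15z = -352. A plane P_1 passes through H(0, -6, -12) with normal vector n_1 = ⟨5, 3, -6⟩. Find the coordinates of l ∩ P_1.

(3, -11, -12)

Direction of l: (5, -4, -6) × (5, 17, 15) = (42, -105, 105).
A point on l: solving the two plane equations with x = 7 gives (7, -21, -2).
P_1: n_1·r = n_1·H gives 5x + 3y - 6z = 54.
Substitute r = (7, -21, -2) + t(42, -105, 105) into the plane: -16 + (-735)t = 54, so t = -2/21.
Intersection: (7, -21, -2) + (-2/21)·(42, -105, 105) = (3, -11, -12).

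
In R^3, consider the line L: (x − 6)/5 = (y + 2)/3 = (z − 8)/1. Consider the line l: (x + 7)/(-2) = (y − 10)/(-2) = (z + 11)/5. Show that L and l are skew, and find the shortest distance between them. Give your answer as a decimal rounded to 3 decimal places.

14.585

L has direction (5, 3, 1) through (6, -2, 8).
l has direction (-2, -2, 5) through (-7, 10, -11).
Common perpendicular direction n = (5, 3, 1) × (-2, -2, 5) = (17, -27, -4).
With w = (-7, 10, -11) − (6, -2, 8) = (-13, 12, -19), w · n = -469.
Since n ≠ 0 the lines are not parallel, and w · n = -469 ≠ 0 so they do not intersect; hence they are skew.
Distance = |w · n| / |n| = |-469| / √1034 ≈ 14.585.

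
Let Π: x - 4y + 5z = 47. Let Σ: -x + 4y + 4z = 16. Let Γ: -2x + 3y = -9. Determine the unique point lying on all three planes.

Solving the 3×3 linear system x - 4y + 5z = 47, -x + 4y + 4z = 16, -2x + 3y = -9 (e.g. by elimination or Cramer's rule, determinant = 45) gives (0, -3, 7).

(0, -3, 7)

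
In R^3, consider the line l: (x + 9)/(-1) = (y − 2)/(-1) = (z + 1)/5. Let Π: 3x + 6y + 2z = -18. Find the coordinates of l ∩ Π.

l has direction (-1, -1, 5) through (-9, 2, -1).
Substitute r = (-9, 2, -1) + t(-1, -1, 5) into the plane: -17 + 1t = -18, so t = -1.
Intersection: (-9, 2, -1) + (-1)·(-1, -1, 5) = (-8, 3, -6).

(-8, 3, -6)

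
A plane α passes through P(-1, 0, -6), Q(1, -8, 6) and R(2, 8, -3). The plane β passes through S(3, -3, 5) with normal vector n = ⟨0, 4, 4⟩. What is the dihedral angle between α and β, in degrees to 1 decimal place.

PQ = (2, -8, 12), PR = (3, 8, 3); a normal to α is PQ × PR = (-120, 30, 40).
Using P: α has equation -120x + 30y + 40z = -120.
β: n·r = n·S gives 4y + 4z = 8.
cos θ = |n₁·n₂| / (|n₁||n₂|) = |280| / (√16900 · √32).
θ = arccos(0.38075) ≈ 67.6°.

67.6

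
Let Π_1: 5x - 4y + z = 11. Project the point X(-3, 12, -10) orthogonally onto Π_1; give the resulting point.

Foot = X − λn with λ = (n·X − d)/|n|² = (-73 − 11)/42 = -2.
Foot = (-3, 12, -10) − (-2)·(5, -4, 1) = (7, 4, -8).

(7, 4, -8)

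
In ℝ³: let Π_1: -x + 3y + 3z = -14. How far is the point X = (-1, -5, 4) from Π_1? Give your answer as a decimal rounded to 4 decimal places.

n·X − d = (-1)·(-1) + (3)·(-5) + (3)·(4) − (-14) = 12; |n| = √19.
Distance = |12| / √19 = 12/√19 ≈ 2.7530.

2.7530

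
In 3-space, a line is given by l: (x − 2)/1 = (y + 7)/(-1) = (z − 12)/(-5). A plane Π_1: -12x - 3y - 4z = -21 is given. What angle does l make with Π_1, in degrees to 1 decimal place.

9.4

l has direction (1, -1, -5) through (2, -7, 12).
sin θ = |n·v| / (|n||v|) = |11| / (√169 · √27) = 0.16284.
θ ≈ 9.4°.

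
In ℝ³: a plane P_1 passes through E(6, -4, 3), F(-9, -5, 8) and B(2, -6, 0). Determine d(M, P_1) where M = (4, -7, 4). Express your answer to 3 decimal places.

2.739

EF = (-15, -1, 5), EB = (-4, -2, -3); a normal to P_1 is EF × EB = (13, -65, 26).
Using E: P_1 has equation 13x - 65y + 26z = 416.
n·M − d = (13)·(4) + (-65)·(-7) + (26)·(4) − 416 = 195; |n| = √5070.
Distance = |195| / √5070 = 195/√5070 ≈ 2.739.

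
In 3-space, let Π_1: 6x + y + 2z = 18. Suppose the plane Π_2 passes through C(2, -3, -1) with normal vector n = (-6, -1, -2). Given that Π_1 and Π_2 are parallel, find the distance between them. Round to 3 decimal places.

Π_2: n·r = n·C gives -6x - y - 2z = -7.
Rescale Π_2 by 1/(-1): 6x + y + 2z = 7. Then distance = |18 − 7| / √41 ≈ 1.718.

1.718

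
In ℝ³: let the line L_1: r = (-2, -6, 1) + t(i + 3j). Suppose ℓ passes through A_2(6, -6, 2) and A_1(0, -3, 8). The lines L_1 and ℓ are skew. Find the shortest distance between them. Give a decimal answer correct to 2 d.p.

A direction vector for ℓ is A_1 − A_2 = (-6, 3, 6).
Common perpendicular direction n = (1, 3, 0) × (-6, 3, 6) = (18, -6, 21).
With w = (6, -6, 2) − (-2, -6, 1) = (8, 0, 1), w · n = 165.
Distance = |w · n| / |n| = |165| / √801 ≈ 5.83.

5.83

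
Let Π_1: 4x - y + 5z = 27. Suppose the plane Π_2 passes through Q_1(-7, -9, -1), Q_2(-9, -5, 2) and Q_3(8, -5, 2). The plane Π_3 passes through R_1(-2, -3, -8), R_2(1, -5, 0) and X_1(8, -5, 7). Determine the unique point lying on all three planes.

(3, -5, 2)

Q_1Q_2 = (-2, 4, 3), Q_1Q_3 = (15, 4, 3); a normal to Π_2 is Q_1Q_2 × Q_1Q_3 = (0, 51, -68).
Using Q_1: Π_2 has equation 51y - 68z = -391.
R_1R_2 = (3, -2, 8), R_1X_1 = (10, -2, 15); a normal to Π_3 is R_1R_2 × R_1X_1 = (-14, 35, 14).
Using R_1: Π_3 has equation -14x + 35y + 14z = -189.
Solving the 3×3 linear system 4x - y + 5z = 27, 51y - 68z = -391, -14x + 35y + 14z = -189 (e.g. by elimination or Cramer's rule, determinant = 14994) gives (3, -5, 2).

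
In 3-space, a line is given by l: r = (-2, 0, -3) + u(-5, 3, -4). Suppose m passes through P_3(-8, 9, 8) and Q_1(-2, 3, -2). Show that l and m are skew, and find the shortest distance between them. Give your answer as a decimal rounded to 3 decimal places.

A direction vector for m is Q_1 − P_3 = (6, -6, -10).
Common perpendicular direction n = (-5, 3, -4) × (6, -6, -10) = (-54, -74, 12).
With w = (-8, 9, 8) − (-2, 0, -3) = (-6, 9, 11), w · n = -210.
Since n ≠ 0 the lines are not parallel, and w · n = -210 ≠ 0 so they do not intersect; hence they are skew.
Distance = |w · n| / |n| = |-210| / √8536 ≈ 2.273.

2.273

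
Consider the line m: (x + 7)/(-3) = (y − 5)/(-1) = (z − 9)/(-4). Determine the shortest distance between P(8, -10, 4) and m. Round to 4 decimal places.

m has direction (-3, -1, -4) through (-7, 5, 9).
Taking (-7, 5, 9) on m with direction v = (-3, -1, -4): w = P − (-7, 5, 9) = (15, -15, -5), and w × v = (55, 75, -60).
Distance = |w × v| / |v| = √12250 / √26 ≈ 21.7061.

21.7061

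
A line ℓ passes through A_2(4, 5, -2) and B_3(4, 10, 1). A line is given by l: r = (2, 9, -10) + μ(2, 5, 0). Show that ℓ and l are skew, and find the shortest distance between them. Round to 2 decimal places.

A direction vector for ℓ is B_3 − A_2 = (0, 5, 3).
Common perpendicular direction n = (0, 5, 3) × (2, 5, 0) = (-15, 6, -10).
With w = (2, 9, -10) − (4, 5, -2) = (-2, 4, -8), w · n = 134.
Since n ≠ 0 the lines are not parallel, and w · n = 134 ≠ 0 so they do not intersect; hence they are skew.
Distance = |w · n| / |n| = |134| / √361 ≈ 7.05.

7.05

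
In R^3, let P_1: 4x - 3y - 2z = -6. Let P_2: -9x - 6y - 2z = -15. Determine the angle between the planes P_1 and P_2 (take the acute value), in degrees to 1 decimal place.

cos θ = |n₁·n₂| / (|n₁||n₂|) = |-14| / (√29 · √121).
θ = arccos(0.23634) ≈ 76.3°.

76.3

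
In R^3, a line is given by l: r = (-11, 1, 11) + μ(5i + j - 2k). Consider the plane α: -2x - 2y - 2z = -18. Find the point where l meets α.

Substitute r = (-11, 1, 11) + t(5, 1, -2) into the plane: -2 + (-8)t = -18, so t = 2.
Intersection: (-11, 1, 11) + 2·(5, 1, -2) = (-1, 3, 7).

(-1, 3, 7)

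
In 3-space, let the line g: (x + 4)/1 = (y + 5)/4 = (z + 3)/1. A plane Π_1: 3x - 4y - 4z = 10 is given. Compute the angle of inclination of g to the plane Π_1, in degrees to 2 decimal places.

g has direction (1, 4, 1) through (-4, -5, -3).
sin θ = |n·v| / (|n||v|) = |-17| / (√41 · √18) = 0.62578.
θ ≈ 38.74°.

38.74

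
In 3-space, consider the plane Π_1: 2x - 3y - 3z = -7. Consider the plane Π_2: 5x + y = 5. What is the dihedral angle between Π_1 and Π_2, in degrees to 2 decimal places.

cos θ = |n₁·n₂| / (|n₁||n₂|) = |7| / (√22 · √26).
θ = arccos(0.29268) ≈ 72.98°.

72.98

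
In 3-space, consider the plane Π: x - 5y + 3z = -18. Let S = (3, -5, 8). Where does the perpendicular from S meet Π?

(1, 5, 2)

Foot = S − λn with λ = (n·S − d)/|n|² = (52 − (-18))/35 = 2.
Foot = (3, -5, 8) − 2·(1, -5, 3) = (1, 5, 2).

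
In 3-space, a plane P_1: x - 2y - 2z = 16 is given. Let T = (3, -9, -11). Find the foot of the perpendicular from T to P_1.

Foot = T − λn with λ = (n·T − d)/|n|² = (43 − 16)/9 = 3.
Foot = (3, -9, -11) − 3·(1, -2, -2) = (0, -3, -5).

(0, -3, -5)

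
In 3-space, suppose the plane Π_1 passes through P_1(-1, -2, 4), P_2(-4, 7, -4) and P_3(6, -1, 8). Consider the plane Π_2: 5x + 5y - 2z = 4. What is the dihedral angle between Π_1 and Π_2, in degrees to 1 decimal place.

78.6

P_1P_2 = (-3, 9, -8), P_1P_3 = (7, 1, 4); a normal to Π_1 is P_1P_2 × P_1P_3 = (44, -44, -66).
Using P_1: Π_1 has equation 44x - 44y - 66z = -220.
cos θ = |n₁·n₂| / (|n₁||n₂|) = |132| / (√8228 · √54).
θ = arccos(0.19803) ≈ 78.6°.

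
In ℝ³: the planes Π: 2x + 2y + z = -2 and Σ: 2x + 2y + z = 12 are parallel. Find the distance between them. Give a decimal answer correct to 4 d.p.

Same normal n = (2, 2, 1) with |n| = √9; distance = |-2 − 12| / |n| = 14/√9 ≈ 4.6667.

4.6667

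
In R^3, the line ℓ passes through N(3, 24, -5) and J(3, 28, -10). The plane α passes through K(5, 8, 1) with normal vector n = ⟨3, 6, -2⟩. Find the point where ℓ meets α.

(3, 12, 10)

A direction vector for ℓ is J − N = (0, 4, -5).
α: n·r = n·K gives 3x + 6y - 2z = 61.
Substitute r = (3, 24, -5) + t(0, 4, -5) into the plane: 163 + 34t = 61, so t = -3.
Intersection: (3, 24, -5) + (-3)·(0, 4, -5) = (3, 12, 10).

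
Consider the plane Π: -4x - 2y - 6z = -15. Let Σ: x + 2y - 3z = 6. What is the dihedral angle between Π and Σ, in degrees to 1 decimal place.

cos θ = |n₁·n₂| / (|n₁||n₂|) = |10| / (√56 · √14).
θ = arccos(0.35714) ≈ 69.1°.

69.1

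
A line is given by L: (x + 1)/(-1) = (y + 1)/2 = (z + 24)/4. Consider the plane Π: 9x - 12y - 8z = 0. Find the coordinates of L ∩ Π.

L has direction (-1, 2, 4) through (-1, -1, -24).
Substitute r = (-1, -1, -24) + t(-1, 2, 4) into the plane: 195 + (-65)t = 0, so t = 3.
Intersection: (-1, -1, -24) + 3·(-1, 2, 4) = (-4, 5, -12).

(-4, 5, -12)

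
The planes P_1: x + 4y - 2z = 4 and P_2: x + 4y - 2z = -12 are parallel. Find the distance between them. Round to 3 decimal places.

3.491

Same normal n = (1, 4, -2) with |n| = √21; distance = |4 − (-12)| / |n| = 16/√21 ≈ 3.491.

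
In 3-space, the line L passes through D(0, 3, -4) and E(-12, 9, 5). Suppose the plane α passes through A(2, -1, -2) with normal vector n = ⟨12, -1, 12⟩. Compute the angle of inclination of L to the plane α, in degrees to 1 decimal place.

8.8

A direction vector for L is E − D = (-12, 6, 9).
α: n·r = n·A gives 12x - y + 12z = 1.
sin θ = |n·v| / (|n||v|) = |-42| / (√289 · √261) = 0.15293.
θ ≈ 8.8°.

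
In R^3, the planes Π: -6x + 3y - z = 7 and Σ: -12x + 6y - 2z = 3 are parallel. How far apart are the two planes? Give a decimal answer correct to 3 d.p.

Rescale Σ by 1/2: -6x + 3y - z = 3/2. Then distance = |7 − (3/2)| / √46 ≈ 0.811.

0.811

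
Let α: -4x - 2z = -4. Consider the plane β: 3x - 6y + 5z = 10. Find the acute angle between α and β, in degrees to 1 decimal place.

cos θ = |n₁·n₂| / (|n₁||n₂|) = |-22| / (√20 · √70).
θ = arccos(0.58797) ≈ 54.0°.

54.0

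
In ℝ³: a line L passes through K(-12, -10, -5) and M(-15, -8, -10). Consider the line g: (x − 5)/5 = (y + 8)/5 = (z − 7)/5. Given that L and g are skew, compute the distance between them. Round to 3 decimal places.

6.228

A direction vector for L is M − K = (-3, 2, -5).
g has direction (5, 5, 5) through (5, -8, 7).
Common perpendicular direction n = (-3, 2, -5) × (5, 5, 5) = (35, -10, -25).
With w = (5, -8, 7) − (-12, -10, -5) = (17, 2, 12), w · n = 275.
Distance = |w · n| / |n| = |275| / √1950 ≈ 6.228.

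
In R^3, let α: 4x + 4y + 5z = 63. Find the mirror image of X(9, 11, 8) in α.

(1, 3, -2)

λ = (n·X − d)/|n|² = (120 − 63)/57 = 1.
Reflection = X − 2λn = (9, 11, 8) − 2·(4, 4, 5) = (1, 3, -2).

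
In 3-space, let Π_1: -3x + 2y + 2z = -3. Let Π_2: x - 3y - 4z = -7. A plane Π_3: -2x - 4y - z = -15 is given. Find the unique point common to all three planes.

Solving the 3×3 linear system -3x + 2y + 2z = -3, x - 3y - 4z = -7, -2x - 4y - z = -15 (e.g. by elimination or Cramer's rule, determinant = 37) gives (3, 2, 1).

(3, 2, 1)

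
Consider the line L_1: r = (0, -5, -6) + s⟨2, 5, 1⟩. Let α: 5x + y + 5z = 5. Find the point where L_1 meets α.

Substitute r = (0, -5, -6) + t(2, 5, 1) into the plane: -35 + 20t = 5, so t = 2.
Intersection: (0, -5, -6) + 2·(2, 5, 1) = (4, 5, -4).

(4, 5, -4)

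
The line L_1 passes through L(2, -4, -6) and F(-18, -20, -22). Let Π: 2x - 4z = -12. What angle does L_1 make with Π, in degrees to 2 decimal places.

10.24

A direction vector for L_1 is F − L = (-20, -16, -16).
sin θ = |n·v| / (|n||v|) = |24| / (√20 · √912) = 0.17770.
θ ≈ 10.24°.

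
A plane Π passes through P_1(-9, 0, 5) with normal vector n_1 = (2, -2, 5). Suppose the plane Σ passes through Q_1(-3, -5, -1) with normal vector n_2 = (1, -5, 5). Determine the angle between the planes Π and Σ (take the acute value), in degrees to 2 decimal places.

Π: n_1·r = n_1·P_1 gives 2x - 2y + 5z = 7.
Σ: n_2·r = n_2·Q_1 gives x - 5y + 5z = 17.
cos θ = |n₁·n₂| / (|n₁||n₂|) = |37| / (√33 · √51).
θ = arccos(0.90190) ≈ 25.59°.

25.59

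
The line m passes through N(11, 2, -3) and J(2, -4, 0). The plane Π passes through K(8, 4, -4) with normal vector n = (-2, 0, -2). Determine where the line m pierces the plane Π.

(5, -2, -1)

A direction vector for m is J − N = (-9, -6, 3).
Π: n·r = n·K gives -2x - 2z = -8.
Substitute r = (11, 2, -3) + t(-9, -6, 3) into the plane: -16 + 12t = -8, so t = 2/3.
Intersection: (11, 2, -3) + (2/3)·(-9, -6, 3) = (5, -2, -1).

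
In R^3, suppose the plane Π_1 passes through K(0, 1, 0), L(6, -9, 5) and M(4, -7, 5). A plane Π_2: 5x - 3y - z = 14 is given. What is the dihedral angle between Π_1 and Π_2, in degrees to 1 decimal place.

KL = (6, -10, 5), KM = (4, -8, 5); a normal to Π_1 is KL × KM = (-10, -10, -8).
Using K: Π_1 has equation -10x - 10y - 8z = -10.
cos θ = |n₁·n₂| / (|n₁||n₂|) = |-12| / (√264 · √35).
θ = arccos(0.12484) ≈ 82.8°.

82.8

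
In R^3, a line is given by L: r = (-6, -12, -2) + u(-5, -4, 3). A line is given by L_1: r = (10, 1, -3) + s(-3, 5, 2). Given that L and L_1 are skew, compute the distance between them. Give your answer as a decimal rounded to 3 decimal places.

Common perpendicular direction n = (-5, -4, 3) × (-3, 5, 2) = (-23, 1, -37).
With w = (10, 1, -3) − (-6, -12, -2) = (16, 13, -1), w · n = -318.
Distance = |w · n| / |n| = |-318| / √1899 ≈ 7.297.

7.297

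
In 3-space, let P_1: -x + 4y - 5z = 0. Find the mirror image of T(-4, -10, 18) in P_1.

(-10, 14, -12)

λ = (n·T − d)/|n|² = (-126 − 0)/42 = -3.
Reflection = T − 2λn = (-4, -10, 18) − (-6)·(-1, 4, -5) = (-10, 14, -12).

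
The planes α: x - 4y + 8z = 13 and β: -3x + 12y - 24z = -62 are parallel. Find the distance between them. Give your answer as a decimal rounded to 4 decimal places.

Rescale β by 1/(-3): x - 4y + 8z = 62/3. Then distance = |13 − (62/3)| / √81 ≈ 0.8519.

0.8519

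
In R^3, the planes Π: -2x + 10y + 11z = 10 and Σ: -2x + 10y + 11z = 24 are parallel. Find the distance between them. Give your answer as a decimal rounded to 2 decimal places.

0.93

Same normal n = (-2, 10, 11) with |n| = √225; distance = |10 − 24| / |n| = 14/√225 ≈ 0.93.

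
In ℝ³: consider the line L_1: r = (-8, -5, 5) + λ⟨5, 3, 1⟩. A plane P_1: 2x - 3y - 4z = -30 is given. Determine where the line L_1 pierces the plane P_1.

Substitute r = (-8, -5, 5) + t(5, 3, 1) into the plane: -21 + (-3)t = -30, so t = 3.
Intersection: (-8, -5, 5) + 3·(5, 3, 1) = (7, 4, 8).

(7, 4, 8)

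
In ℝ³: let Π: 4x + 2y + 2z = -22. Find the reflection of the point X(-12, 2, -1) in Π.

λ = (n·X − d)/|n|² = (-46 − (-22))/24 = -1.
Reflection = X − 2λn = (-12, 2, -1) − (-2)·(4, 2, 2) = (-4, 6, 3).

(-4, 6, 3)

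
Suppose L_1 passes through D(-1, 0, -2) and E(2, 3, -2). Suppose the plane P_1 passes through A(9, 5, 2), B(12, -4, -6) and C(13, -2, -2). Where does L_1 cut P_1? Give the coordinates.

(5, 6, -2)

A direction vector for L_1 is E − D = (3, 3, 0).
AB = (3, -9, -8), AC = (4, -7, -4); a normal to P_1 is AB × AC = (-20, -20, 15).
Using A: P_1 has equation -20x - 20y + 15z = -250.
Substitute r = (-1, 0, -2) + t(3, 3, 0) into the plane: -10 + (-120)t = -250, so t = 2.
Intersection: (-1, 0, -2) + 2·(3, 3, 0) = (5, 6, -2).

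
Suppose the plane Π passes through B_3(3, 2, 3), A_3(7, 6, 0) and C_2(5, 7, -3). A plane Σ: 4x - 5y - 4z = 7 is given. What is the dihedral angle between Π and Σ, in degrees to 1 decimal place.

10.4

B_3A_3 = (4, 4, -3), B_3C_2 = (2, 5, -6); a normal to Π is B_3A_3 × B_3C_2 = (-9, 18, 12).
Using B_3: Π has equation -9x + 18y + 12z = 45.
cos θ = |n₁·n₂| / (|n₁||n₂|) = |-174| / (√549 · √57).
θ = arccos(0.98362) ≈ 10.4°.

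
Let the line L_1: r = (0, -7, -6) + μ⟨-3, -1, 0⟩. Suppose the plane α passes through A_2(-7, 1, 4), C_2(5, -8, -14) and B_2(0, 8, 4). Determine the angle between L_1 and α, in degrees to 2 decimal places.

20.18

A_2C_2 = (12, -9, -18), A_2B_2 = (7, 7, 0); a normal to α is A_2C_2 × A_2B_2 = (126, -126, 147).
Using A_2: α has equation 126x - 126y + 147z = -420.
sin θ = |n·v| / (|n||v|) = |-252| / (√53361 · √10) = 0.34498.
θ ≈ 20.18°.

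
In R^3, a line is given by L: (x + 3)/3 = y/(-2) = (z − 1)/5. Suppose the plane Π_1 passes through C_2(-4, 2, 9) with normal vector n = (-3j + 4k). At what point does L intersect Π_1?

L has direction (3, -2, 5) through (-3, 0, 1).
Π_1: n·r = n·C_2 gives -3y + 4z = 30.
Substitute r = (-3, 0, 1) + t(3, -2, 5) into the plane: 4 + 26t = 30, so t = 1.
Intersection: (-3, 0, 1) + 1·(3, -2, 5) = (0, -2, 6).

(0, -2, 6)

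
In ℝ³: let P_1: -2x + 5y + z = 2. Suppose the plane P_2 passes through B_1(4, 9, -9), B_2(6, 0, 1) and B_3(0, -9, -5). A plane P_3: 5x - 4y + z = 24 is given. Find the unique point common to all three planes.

(7, 3, 1)

B_1B_2 = (2, -9, 10), B_1B_3 = (-4, -18, 4); a normal to P_2 is B_1B_2 × B_1B_3 = (144, -48, -72).
Using B_1: P_2 has equation 144x - 48y - 72z = 792.
Solving the 3×3 linear system -2x + 5y + z = 2, 144x - 48y - 72z = 792, 5x - 4y + z = 24 (e.g. by elimination or Cramer's rule, determinant = -2184) gives (7, 3, 1).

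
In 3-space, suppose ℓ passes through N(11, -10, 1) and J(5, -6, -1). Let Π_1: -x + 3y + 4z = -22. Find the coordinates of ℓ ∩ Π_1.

A direction vector for ℓ is J − N = (-6, 4, -2).
Substitute r = (11, -10, 1) + t(-6, 4, -2) into the plane: -37 + 10t = -22, so t = 3/2.
Intersection: (11, -10, 1) + (3/2)·(-6, 4, -2) = (2, -4, -2).

(2, -4, -2)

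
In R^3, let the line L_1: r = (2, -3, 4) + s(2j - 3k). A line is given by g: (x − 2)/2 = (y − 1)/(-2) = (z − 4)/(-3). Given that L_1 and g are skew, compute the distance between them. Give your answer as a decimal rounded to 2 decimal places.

1.71

g has direction (2, -2, -3) through (2, 1, 4).
Common perpendicular direction n = (0, 2, -3) × (2, -2, -3) = (-12, -6, -4).
With w = (2, 1, 4) − (2, -3, 4) = (0, 4, 0), w · n = -24.
Distance = |w · n| / |n| = |-24| / √196 ≈ 1.71.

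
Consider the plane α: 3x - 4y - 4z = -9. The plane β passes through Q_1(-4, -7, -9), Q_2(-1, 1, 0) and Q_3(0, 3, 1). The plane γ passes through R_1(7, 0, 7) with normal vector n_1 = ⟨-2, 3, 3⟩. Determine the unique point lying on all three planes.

Q_1Q_2 = (3, 8, 9), Q_1Q_3 = (4, 10, 10); a normal to β is Q_1Q_2 × Q_1Q_3 = (-10, 6, -2).
Using Q_1: β has equation -10x + 6y - 2z = 16.
γ: n_1·r = n_1·R_1 gives -2x + 3y + 3z = 7.
Solving the 3×3 linear system 3x - 4y - 4z = -9, -10x + 6y - 2z = 16, -2x + 3y + 3z = 7 (e.g. by elimination or Cramer's rule, determinant = 8) gives (1, 4, -1).

(1, 4, -1)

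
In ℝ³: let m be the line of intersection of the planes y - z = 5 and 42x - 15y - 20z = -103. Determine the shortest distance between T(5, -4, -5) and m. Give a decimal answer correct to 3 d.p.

10.304

Direction of m: (0, 1, -1) × (42, -15, -20) = (-35, -42, -42).
A point on m: solving the two plane equations with x = 1 gives (1, 7, 2).
Taking (1, 7, 2) on m with direction v = (-35, -42, -42): w = T − (1, 7, 2) = (4, -11, -7), and w × v = (168, 413, -553).
Distance = |w × v| / |v| = √504602 / √4753 ≈ 10.304.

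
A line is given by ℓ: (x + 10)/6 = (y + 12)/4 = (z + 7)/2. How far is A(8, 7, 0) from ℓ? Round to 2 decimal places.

ℓ has direction (6, 4, 2) through (-10, -12, -7).
Taking (-10, -12, -7) on ℓ with direction v = (6, 4, 2): w = A − (-10, -12, -7) = (18, 19, 7), and w × v = (10, 6, -42).
Distance = |w × v| / |v| = √1900 / √56 ≈ 5.82.

5.82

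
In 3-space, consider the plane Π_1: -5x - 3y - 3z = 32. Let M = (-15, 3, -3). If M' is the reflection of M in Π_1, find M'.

(-5, 9, 3)

λ = (n·M − d)/|n|² = (75 − 32)/43 = 1.
Reflection = M − 2λn = (-15, 3, -3) − 2·(-5, -3, -3) = (-5, 9, 3).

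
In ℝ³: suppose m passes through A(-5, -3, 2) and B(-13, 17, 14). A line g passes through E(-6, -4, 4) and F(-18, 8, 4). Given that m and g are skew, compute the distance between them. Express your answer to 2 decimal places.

A direction vector for m is B − A = (-8, 20, 12).
A direction vector for g is F − E = (-12, 12, 0).
Common perpendicular direction n = (-8, 20, 12) × (-12, 12, 0) = (-144, -144, 144).
With w = (-6, -4, 4) − (-5, -3, 2) = (-1, -1, 2), w · n = 576.
Distance = |w · n| / |n| = |576| / √62208 ≈ 2.31.

2.31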